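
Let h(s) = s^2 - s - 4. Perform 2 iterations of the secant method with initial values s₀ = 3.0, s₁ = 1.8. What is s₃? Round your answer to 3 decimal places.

2.582

h(3.0) = 2.00000, h(1.8) = -2.56000
s₂ = 1.80000 − (-2.56000)·(1.80000 − 3.00000) / (-2.56000 − 2.00000) = 1.80000 − (3.07200)/(-4.56000) = 2.47368
h(2.47368) = -0.35457
s₃ = 2.47368 − (-0.35457)·(2.47368 − 1.80000) / (-0.35457 − (-2.56000)) = 2.47368 − (-0.23887)/(2.20543) = 2.58199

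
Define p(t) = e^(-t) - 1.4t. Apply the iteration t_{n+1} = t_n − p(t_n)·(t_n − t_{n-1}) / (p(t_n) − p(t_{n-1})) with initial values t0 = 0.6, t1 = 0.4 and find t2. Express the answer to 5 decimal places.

p(0.6) = -0.2911884, p(0.4) = 0.1103200
t2 = 0.4000000 − 0.1103200·(0.4000000 − 0.6000000) / (0.1103200 − (-0.2911884)) = 0.4000000 − (-0.0220640)/(0.4015084) = 0.4549528

0.45495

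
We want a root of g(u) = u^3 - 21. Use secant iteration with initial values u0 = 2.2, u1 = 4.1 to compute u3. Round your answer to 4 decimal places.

g(2.2) = -10.352000, g(4.1) = 47.921000
u2 = 4.100000 − 47.921000·(4.100000 − 2.200000) / (47.921000 − (-10.352000)) = 4.100000 − (91.049900)/(58.273000) = 2.537529
g(2.537529) = -4.660724
u3 = 2.537529 − (-4.660724)·(2.537529 − 4.100000) / (-4.660724 − 47.921000) = 2.537529 − (7.282249)/(-52.581724) = 2.676022

2.6760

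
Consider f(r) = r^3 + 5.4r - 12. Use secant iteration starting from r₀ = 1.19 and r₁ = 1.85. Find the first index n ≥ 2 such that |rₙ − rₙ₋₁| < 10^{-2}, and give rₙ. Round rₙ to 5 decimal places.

n = 4, rₙ = 1.54260

f(1.19) = -3.8888410, f(1.85) = 4.3216250
r₂ = 1.8500000 − 4.3216250·(0.6600000)/(8.2104660) = 1.5026053;  |Δ| = 0.3473947
f(1.5026053) = -0.4933152
r₃ = 1.5026053 − (-0.4933152)·(-0.3473947)/(-4.8149402) = 1.5381976;  |Δ| = 0.0355924
f(1.5381976) = -0.0542771
r₄ = 1.5381976 − (-0.0542771)·(0.0355924)/(0.4390382) = 1.5425978;  |Δ| = 0.0044002
|r₄ − r₃| = 0.0044002 < 10^{-2}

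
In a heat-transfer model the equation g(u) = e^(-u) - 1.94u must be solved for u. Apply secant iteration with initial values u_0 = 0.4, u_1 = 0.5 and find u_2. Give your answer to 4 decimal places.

g(0.4) = -0.105680, g(0.5) = -0.363469
u_2 = 0.500000 − (-0.363469)·(0.500000 − 0.400000) / (-0.363469 − (-0.105680)) = 0.500000 − (-0.036347)/(-0.257789) = 0.359005

0.3590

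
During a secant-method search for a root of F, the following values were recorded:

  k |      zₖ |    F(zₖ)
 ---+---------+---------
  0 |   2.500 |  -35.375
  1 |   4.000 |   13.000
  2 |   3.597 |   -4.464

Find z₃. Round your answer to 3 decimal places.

3.700

z₃ = 3.597 − (-4.464)·(3.597 − 4.000) / (-4.464 − 13.000)
   = 3.597 − (1.79899)/(-17.46400) = 3.70001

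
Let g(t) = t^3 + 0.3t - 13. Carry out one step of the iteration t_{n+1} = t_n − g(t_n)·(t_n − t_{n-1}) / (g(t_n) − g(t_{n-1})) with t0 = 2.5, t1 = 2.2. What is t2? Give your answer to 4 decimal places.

2.3002

g(2.5) = 3.375000, g(2.2) = -1.692000
t2 = 2.200000 − (-1.692000)·(2.200000 − 2.500000) / (-1.692000 − 3.375000) = 2.200000 − (0.507600)/(-5.067000) = 2.300178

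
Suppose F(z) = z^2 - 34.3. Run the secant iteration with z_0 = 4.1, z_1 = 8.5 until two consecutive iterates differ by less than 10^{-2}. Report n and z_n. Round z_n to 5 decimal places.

F(4.1) = -17.4900000, F(8.5) = 37.9500000
z_2 = 8.5000000 − 37.9500000·(4.4000000)/(55.4400000) = 5.4880952;  |Δ| = 3.0119048
F(5.4880952) = -4.1808107
z_3 = 5.4880952 − (-4.1808107)·(-3.0119048)/(-42.1308107) = 5.7869787;  |Δ| = 0.2988835
F(5.7869787) = -0.8108773
z_4 = 5.7869787 − (-0.8108773)·(0.2988835)/(3.3699334) = 5.8588964;  |Δ| = 0.0719177
F(5.8588964) = 0.0266672
z_5 = 5.8588964 − 0.0266672·(0.0719177)/(0.8375444) = 5.8566066;  |Δ| = 0.0022898
|z_5 − z_4| = 0.0022898 < 10^{-2}

n = 5, z_n = 5.85661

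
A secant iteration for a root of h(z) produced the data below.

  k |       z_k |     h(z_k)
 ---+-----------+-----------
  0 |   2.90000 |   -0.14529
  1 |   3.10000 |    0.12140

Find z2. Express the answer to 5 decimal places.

3.00896

z2 = 3.10000 − 0.12140·(3.10000 − 2.90000) / (0.12140 − (-0.14529))
   = 3.10000 − (0.0242800)/(0.2666900) = 3.0089580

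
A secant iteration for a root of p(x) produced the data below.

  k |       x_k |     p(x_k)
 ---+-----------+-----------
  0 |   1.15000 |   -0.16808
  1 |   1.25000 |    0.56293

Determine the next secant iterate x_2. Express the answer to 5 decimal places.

x_2 = 1.25000 − 0.56293·(1.25000 − 1.15000) / (0.56293 − (-0.16808))
   = 1.25000 − (0.0562930)/(0.7310100) = 1.1729928

1.17299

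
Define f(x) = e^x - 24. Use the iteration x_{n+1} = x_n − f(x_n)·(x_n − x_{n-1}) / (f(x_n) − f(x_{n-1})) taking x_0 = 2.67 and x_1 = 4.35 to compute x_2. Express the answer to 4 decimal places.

f(2.67) = -9.560031, f(4.35) = 53.478463
x_2 = 4.350000 − 53.478463·(4.350000 − 2.670000) / (53.478463 − (-9.560031)) = 4.350000 − (89.843818)/(63.038494) = 2.924778

2.9248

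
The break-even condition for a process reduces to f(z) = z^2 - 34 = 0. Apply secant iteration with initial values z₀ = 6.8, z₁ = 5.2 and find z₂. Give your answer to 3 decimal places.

5.780

f(6.8) = 12.24000, f(5.2) = -6.96000
z₂ = 5.20000 − (-6.96000)·(5.20000 − 6.80000) / (-6.96000 − 12.24000) = 5.20000 − (11.13600)/(-19.20000) = 5.78000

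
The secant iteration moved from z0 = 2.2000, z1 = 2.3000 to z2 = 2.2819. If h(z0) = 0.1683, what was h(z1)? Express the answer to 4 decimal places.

-0.0372

The secant line through (2.2000, 0.1683) and (2.3000, h(z1)) crosses zero at z2 = 2.2819.
So (2.2000, 0.1683), (2.3000, h(z1)), (2.2819, 0) are collinear:
h(z1) = 0.1683 · (2.3000 − 2.2819) / (2.2000 − 2.2819) = 0.1683 · (0.018100)/(-0.081900) = -0.037195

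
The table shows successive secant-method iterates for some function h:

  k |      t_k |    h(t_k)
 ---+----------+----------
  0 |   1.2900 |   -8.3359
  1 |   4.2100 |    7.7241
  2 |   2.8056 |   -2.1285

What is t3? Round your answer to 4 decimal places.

t3 = 2.8056 − (-2.1285)·(2.8056 − 4.2100) / (-2.1285 − 7.7241)
   = 2.8056 − (2.989265)/(-9.852600) = 3.108999

3.1090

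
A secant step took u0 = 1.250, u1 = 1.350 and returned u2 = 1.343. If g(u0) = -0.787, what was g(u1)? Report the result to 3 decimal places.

0.059

The secant line through (1.250, -0.787) and (1.350, g(u1)) crosses zero at u2 = 1.343.
So (1.250, -0.787), (1.350, g(u1)), (1.343, 0) are collinear:
g(u1) = -0.787 · (1.350 − 1.343) / (1.250 − 1.343) = -0.787 · (0.00700)/(-0.09300) = 0.05924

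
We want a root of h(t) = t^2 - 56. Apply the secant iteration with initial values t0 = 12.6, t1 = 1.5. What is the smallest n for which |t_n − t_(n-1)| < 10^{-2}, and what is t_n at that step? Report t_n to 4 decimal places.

n = 7, t_n = 7.4833

h(12.6) = 102.760000, h(1.5) = -53.750000
t2 = 1.500000 − (-53.750000)·(-11.100000)/(-156.510000) = 5.312057;  |Δ| = 3.812057
h(5.312057) = -27.782053
t3 = 5.312057 − (-27.782053)·(3.812057)/(25.967947) = 9.390422;  |Δ| = 4.078365
h(9.390422) = 32.180019
t4 = 9.390422 − 32.180019·(4.078365)/(59.962072) = 7.201674;  |Δ| = 2.188748
h(7.201674) = -4.135895
t5 = 7.201674 − (-4.135895)·(-2.188748)/(-36.315914) = 7.450943;  |Δ| = 0.249269
h(7.450943) = -0.483452
t6 = 7.450943 − (-0.483452)·(0.249269)/(3.652443) = 7.483937;  |Δ| = 0.032994
h(7.483937) = 0.009313
t7 = 7.483937 − 0.009313·(0.032994)/(0.492765) = 7.483313;  |Δ| = 0.000624
|t7 − t6| = 0.000624 < 10^{-2}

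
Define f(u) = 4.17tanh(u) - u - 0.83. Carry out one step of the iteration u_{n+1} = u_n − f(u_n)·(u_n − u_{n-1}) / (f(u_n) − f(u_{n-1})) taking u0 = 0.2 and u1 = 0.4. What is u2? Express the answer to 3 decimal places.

0.274

f(0.2) = -0.20694, f(0.4) = 0.35439
u2 = 0.40000 − 0.35439·(0.40000 − 0.20000) / (0.35439 − (-0.20694)) = 0.40000 − (0.07088)/(0.56133) = 0.27373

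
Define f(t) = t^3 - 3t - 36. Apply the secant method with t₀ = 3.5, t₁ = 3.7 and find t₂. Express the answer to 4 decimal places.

3.6010

f(3.5) = -3.625000, f(3.7) = 3.553000
t₂ = 3.700000 − 3.553000·(3.700000 − 3.500000) / (3.553000 − (-3.625000)) = 3.700000 − (0.710600)/(7.178000) = 3.601003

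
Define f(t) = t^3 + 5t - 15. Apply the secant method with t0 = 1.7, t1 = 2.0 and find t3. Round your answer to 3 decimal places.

1.811

f(1.7) = -1.58700, f(2.0) = 3.00000
t2 = 2.00000 − 3.00000·(2.00000 − 1.70000) / (3.00000 − (-1.58700)) = 2.00000 − (0.90000)/(4.58700) = 1.80379
f(1.80379) = -0.11208
t3 = 1.80379 − (-0.11208)·(1.80379 − 2.00000) / (-0.11208 − 3.00000) = 1.80379 − (0.02199)/(-3.11208) = 1.81086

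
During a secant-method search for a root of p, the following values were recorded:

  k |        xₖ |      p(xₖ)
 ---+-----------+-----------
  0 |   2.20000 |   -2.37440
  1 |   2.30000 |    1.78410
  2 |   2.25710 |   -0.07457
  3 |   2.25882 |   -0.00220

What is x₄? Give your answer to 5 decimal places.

x₄ = 2.25882 − (-0.00220)·(2.25882 − 2.25710) / (-0.00220 − (-0.07457))
   = 2.25882 − (-0.0000038)/(0.0723700) = 2.2588723

2.25887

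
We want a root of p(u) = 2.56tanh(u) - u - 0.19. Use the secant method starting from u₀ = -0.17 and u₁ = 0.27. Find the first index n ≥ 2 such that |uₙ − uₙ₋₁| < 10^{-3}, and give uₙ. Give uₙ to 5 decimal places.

n = 4, uₙ = 0.12280

p(-0.17) = -0.4510555, p(0.27) = 0.2148796
u₂ = 0.2700000 − 0.2148796·(0.4400000)/(0.6659351) = 0.1280237;  |Δ| = 0.1419763
p(0.1280237) = 0.0079380
u₃ = 0.1280237 − 0.0079380·(-0.1419763)/(-0.2069416) = 0.1225776;  |Δ| = 0.0054460
p(0.1225776) = -0.0003411
u₄ = 0.1225776 − (-0.0003411)·(-0.0054460)/(-0.0082792) = 0.1228020;  |Δ| = 0.0002244
|u₄ − u₃| = 0.0002244 < 10^{-3}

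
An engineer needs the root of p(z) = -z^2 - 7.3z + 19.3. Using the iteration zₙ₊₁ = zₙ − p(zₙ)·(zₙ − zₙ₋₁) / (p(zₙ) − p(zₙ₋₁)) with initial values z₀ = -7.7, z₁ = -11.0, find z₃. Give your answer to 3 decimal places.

-9.331

p(-7.7) = 16.22000, p(-11.0) = -21.40000
z₂ = -11.00000 − (-21.40000)·(-11.00000 − (-7.70000)) / (-21.40000 − 16.22000) = -11.00000 − (70.62000)/(-37.62000) = -9.12281
p(-9.12281) = 2.67088
z₃ = -9.12281 − 2.67088·(-9.12281 − (-11.00000)) / (2.67088 − (-21.40000)) = -9.12281 − (5.01376)/(24.07088) = -9.33110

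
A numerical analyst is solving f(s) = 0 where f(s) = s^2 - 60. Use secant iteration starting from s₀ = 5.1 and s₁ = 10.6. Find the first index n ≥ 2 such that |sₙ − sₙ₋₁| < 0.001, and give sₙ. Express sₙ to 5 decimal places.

n = 6, sₙ = 7.74597

f(5.1) = -33.9900000, f(10.6) = 52.3600000
s₂ = 10.6000000 − 52.3600000·(5.5000000)/(86.3500000) = 7.2649682;  |Δ| = 3.3350318
f(7.2649682) = -7.2202377
s₃ = 7.2649682 − (-7.2202377)·(-3.3350318)/(-59.5802377) = 7.6691244;  |Δ| = 0.4041562
f(7.6691244) = -1.1845316
s₄ = 7.6691244 − (-1.1845316)·(0.4041562)/(6.0357062) = 7.7484416;  |Δ| = 0.0793173
f(7.7484416) = 0.0383478
s₅ = 7.7484416 − 0.0383478·(0.0793173)/(1.2228794) = 7.7459544;  |Δ| = 0.0024873
f(7.7459544) = -0.0001911
s₆ = 7.7459544 − (-0.0001911)·(-0.0024873)/(-0.0385389) = 7.7459667;  |Δ| = 0.0000123
|s₆ − s₅| = 0.0000123 < 0.001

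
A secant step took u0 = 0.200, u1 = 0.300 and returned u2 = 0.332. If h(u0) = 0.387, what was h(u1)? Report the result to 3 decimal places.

The secant line through (0.200, 0.387) and (0.300, h(u1)) crosses zero at u2 = 0.332.
So (0.200, 0.387), (0.300, h(u1)), (0.332, 0) are collinear:
h(u1) = 0.387 · (0.300 − 0.332) / (0.200 − 0.332) = 0.387 · (-0.03200)/(-0.13200) = 0.09382

0.094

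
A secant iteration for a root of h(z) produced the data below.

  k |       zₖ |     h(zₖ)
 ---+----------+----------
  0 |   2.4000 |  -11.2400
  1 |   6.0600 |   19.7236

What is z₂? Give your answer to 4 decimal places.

z₂ = 6.0600 − 19.7236·(6.0600 − 2.4000) / (19.7236 − (-11.2400))
   = 6.0600 − (72.188376)/(30.963600) = 3.728605

3.7286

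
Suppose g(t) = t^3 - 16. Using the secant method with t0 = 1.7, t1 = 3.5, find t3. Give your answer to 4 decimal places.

g(1.7) = -11.087000, g(3.5) = 26.875000
t2 = 3.500000 − 26.875000·(3.500000 − 1.700000) / (26.875000 − (-11.087000)) = 3.500000 − (48.375000)/(37.962000) = 2.225699
g(2.225699) = -4.974469
t3 = 2.225699 − (-4.974469)·(2.225699 − 3.500000) / (-4.974469 − 26.875000) = 2.225699 − (6.338969)/(-31.849469) = 2.424728

2.4247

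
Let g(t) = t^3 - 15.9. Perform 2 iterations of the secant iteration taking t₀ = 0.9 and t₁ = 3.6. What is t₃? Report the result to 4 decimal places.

g(0.9) = -15.171000, g(3.6) = 30.756000
t₂ = 3.600000 − 30.756000·(3.600000 − 0.900000) / (30.756000 − (-15.171000)) = 3.600000 − (83.041200)/(45.927000) = 1.791887
g(1.791887) = -10.146502
t₃ = 1.791887 − (-10.146502)·(1.791887 − 3.600000) / (-10.146502 − 30.756000) = 1.791887 − (18.346021)/(-40.902502) = 2.240418

2.2404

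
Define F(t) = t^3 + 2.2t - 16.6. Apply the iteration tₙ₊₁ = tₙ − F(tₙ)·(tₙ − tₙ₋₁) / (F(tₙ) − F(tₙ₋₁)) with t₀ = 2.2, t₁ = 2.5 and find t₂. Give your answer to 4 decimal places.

2.2592

F(2.2) = -1.112000, F(2.5) = 4.525000
t₂ = 2.500000 − 4.525000·(2.500000 − 2.200000) / (4.525000 − (-1.112000)) = 2.500000 − (1.357500)/(5.637000) = 2.259180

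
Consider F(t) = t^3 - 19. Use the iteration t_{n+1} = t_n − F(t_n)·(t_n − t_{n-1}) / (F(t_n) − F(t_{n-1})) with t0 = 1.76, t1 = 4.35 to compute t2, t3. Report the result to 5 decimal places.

2.21654, 2.45879

F(1.76) = -13.5482240, F(4.35) = 63.3128750
t2 = 4.3500000 − 63.3128750·(4.3500000 − 1.7600000) / (63.3128750 − (-13.5482240)) = 4.3500000 − (163.9803462)/(76.8610990) = 2.2165365
F(2.2165365) = -8.1100801
t3 = 2.2165365 − (-8.1100801)·(2.2165365 − 4.3500000) / (-8.1100801 − 63.3128750) = 2.2165365 − (17.3025596)/(-71.4229551) = 2.4587914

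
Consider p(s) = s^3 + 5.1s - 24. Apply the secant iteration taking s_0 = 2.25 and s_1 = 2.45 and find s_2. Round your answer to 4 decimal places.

p(2.25) = -1.134375, p(2.45) = 3.201125
s_2 = 2.450000 − 3.201125·(2.450000 − 2.250000) / (3.201125 − (-1.134375)) = 2.450000 − (0.640225)/(4.335500) = 2.302330

2.3023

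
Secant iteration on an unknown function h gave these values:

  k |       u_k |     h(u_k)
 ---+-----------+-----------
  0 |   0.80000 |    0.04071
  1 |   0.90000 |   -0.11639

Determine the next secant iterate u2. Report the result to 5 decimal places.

u2 = 0.90000 − (-0.11639)·(0.90000 − 0.80000) / (-0.11639 − 0.04071)
   = 0.90000 − (-0.0116390)/(-0.1571000) = 0.8259134

0.82591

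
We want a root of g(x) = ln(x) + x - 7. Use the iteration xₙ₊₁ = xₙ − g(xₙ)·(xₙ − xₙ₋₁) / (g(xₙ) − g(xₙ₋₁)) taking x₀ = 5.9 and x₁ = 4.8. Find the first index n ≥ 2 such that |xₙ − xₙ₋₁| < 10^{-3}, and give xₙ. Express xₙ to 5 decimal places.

g(5.9) = 0.6749524, g(4.8) = -0.6313841
x₂ = 4.8000000 − (-0.6313841)·(-1.1000000)/(-1.3063364) = 5.3316567;  |Δ| = 0.5316567
g(5.3316567) = 0.0053187
x₃ = 5.3316567 − 0.0053187·(0.5316567)/(0.6367028) = 5.3272155;  |Δ| = 0.0044412
g(5.3272155) = 0.0000442
x₄ = 5.3272155 − 0.0000442·(-0.0044412)/(-0.0052745) = 5.3271783;  |Δ| = 0.0000372
|x₄ − x₃| = 0.0000372 < 10^{-3}

n = 4, xₙ = 5.32718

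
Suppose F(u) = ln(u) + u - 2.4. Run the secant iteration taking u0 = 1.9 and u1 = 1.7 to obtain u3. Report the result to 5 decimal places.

F(1.9) = 0.1418539, F(1.7) = -0.1693717
u2 = 1.7000000 − (-0.1693717)·(1.7000000 − 1.9000000) / (-0.1693717 − 0.1418539) = 1.7000000 − (0.0338743)/(-0.3112256) = 1.8088418
F(1.8088418) = 0.0015285
u3 = 1.8088418 − 0.0015285·(1.8088418 − 1.7000000) / (0.0015285 − (-0.1693717)) = 1.8088418 − (0.0001664)/(0.1709003) = 1.8078683

1.80787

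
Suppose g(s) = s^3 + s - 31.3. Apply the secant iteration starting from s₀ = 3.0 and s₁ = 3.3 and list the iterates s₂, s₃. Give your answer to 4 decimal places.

3.0422, 3.0455

g(3.0) = -1.300000, g(3.3) = 7.937000
s₂ = 3.300000 − 7.937000·(3.300000 − 3.000000) / (7.937000 − (-1.300000)) = 3.300000 − (2.381100)/(9.237000) = 3.042222
g(3.042222) = -0.101679
s₃ = 3.042222 − (-0.101679)·(3.042222 − 3.300000) / (-0.101679 − 7.937000) = 3.042222 − (0.026211)/(-8.038679) = 3.045482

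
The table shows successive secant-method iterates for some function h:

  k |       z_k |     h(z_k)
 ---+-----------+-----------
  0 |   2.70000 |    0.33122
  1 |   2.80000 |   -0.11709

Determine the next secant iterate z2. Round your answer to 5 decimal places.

2.77388

z2 = 2.80000 − (-0.11709)·(2.80000 − 2.70000) / (-0.11709 − 0.33122)
   = 2.80000 − (-0.0117090)/(-0.4483100) = 2.7738819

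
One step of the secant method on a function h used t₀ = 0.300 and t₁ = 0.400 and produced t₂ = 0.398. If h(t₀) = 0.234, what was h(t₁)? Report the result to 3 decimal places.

-0.005

The secant line through (0.300, 0.234) and (0.400, h(t₁)) crosses zero at t₂ = 0.398.
So (0.300, 0.234), (0.400, h(t₁)), (0.398, 0) are collinear:
h(t₁) = 0.234 · (0.400 − 0.398) / (0.300 − 0.398) = 0.234 · (0.00200)/(-0.09800) = -0.00478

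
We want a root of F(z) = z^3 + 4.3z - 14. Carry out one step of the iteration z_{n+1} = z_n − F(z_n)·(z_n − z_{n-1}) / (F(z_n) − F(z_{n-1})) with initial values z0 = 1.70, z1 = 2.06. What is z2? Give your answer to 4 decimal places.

F(1.70) = -1.777000, F(2.06) = 3.599816
z2 = 2.060000 − 3.599816·(2.060000 − 1.700000) / (3.599816 − (-1.777000)) = 2.060000 − (1.295934)/(5.376816) = 1.818977

1.8190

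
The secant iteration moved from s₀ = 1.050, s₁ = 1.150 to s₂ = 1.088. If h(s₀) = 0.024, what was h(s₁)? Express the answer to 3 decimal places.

-0.039

The secant line through (1.050, 0.024) and (1.150, h(s₁)) crosses zero at s₂ = 1.088.
So (1.050, 0.024), (1.150, h(s₁)), (1.088, 0) are collinear:
h(s₁) = 0.024 · (1.150 − 1.088) / (1.050 − 1.088) = 0.024 · (0.06200)/(-0.03800) = -0.03916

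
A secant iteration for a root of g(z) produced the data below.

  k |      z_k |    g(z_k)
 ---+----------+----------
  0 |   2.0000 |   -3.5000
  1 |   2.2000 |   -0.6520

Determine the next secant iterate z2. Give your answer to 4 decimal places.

2.2458

z2 = 2.2000 − (-0.6520)·(2.2000 − 2.0000) / (-0.6520 − (-3.5000))
   = 2.2000 − (-0.130400)/(2.848000) = 2.245787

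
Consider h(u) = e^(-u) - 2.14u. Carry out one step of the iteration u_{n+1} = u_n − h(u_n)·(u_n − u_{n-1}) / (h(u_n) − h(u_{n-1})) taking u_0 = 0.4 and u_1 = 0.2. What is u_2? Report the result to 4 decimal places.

0.3356

h(0.4) = -0.185680, h(0.2) = 0.390731
u_2 = 0.200000 − 0.390731·(0.200000 − 0.400000) / (0.390731 − (-0.185680)) = 0.200000 − (-0.078146)/(0.576411) = 0.335574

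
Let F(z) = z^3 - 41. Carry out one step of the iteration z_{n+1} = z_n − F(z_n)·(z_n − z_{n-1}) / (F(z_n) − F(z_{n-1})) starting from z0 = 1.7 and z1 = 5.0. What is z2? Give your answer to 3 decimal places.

2.692

F(1.7) = -36.08700, F(5.0) = 84.00000
z2 = 5.00000 − 84.00000·(5.00000 − 1.70000) / (84.00000 − (-36.08700)) = 5.00000 − (277.20000)/(120.08700) = 2.69167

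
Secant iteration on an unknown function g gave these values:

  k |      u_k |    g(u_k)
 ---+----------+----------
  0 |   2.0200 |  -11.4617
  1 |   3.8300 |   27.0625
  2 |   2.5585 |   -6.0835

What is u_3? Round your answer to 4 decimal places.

2.7919

u_3 = 2.5585 − (-6.0835)·(2.5585 − 3.8300) / (-6.0835 − 27.0625)
   = 2.5585 − (7.735170)/(-33.146000) = 2.791867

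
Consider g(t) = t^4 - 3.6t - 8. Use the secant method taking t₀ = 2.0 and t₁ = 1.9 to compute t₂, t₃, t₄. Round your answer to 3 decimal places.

g(2.0) = 0.80000, g(1.9) = -1.80790
t₂ = 1.90000 − (-1.80790)·(1.90000 − 2.00000) / (-1.80790 − 0.80000) = 1.90000 − (0.18079)/(-2.60790) = 1.96932
g(1.96932) = -0.04884
t₃ = 1.96932 − (-0.04884)·(1.96932 − 1.90000) / (-0.04884 − (-1.80790)) = 1.96932 − (-0.00339)/(1.75906) = 1.97125
g(1.97125) = 0.00312
t₄ = 1.97125 − 0.00312·(1.97125 − 1.96932) / (0.00312 − (-0.04884)) = 1.97125 − (0.00001)/(0.05196) = 1.97113

1.969, 1.971, 1.971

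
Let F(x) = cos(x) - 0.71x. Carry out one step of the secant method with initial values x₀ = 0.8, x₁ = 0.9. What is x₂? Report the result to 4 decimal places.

0.8881

F(0.8) = 0.128707, F(0.9) = -0.017390
x₂ = 0.900000 − (-0.017390)·(0.900000 − 0.800000) / (-0.017390 − 0.128707) = 0.900000 − (-0.001739)/(-0.146097) = 0.888097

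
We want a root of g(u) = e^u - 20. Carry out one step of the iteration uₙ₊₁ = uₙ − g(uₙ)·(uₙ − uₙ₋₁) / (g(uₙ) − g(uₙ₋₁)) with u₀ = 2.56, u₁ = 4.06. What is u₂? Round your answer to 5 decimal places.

g(2.56) = -7.0641827, g(4.06) = 37.9743111
u₂ = 4.0600000 − 37.9743111·(4.0600000 − 2.5600000) / (37.9743111 − (-7.0641827)) = 4.0600000 − (56.9614666)/(45.0384938) = 2.7952715

2.79527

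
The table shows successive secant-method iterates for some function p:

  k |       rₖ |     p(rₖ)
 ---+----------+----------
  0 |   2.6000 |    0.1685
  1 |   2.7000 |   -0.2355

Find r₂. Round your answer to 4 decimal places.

2.6417

r₂ = 2.7000 − (-0.2355)·(2.7000 − 2.6000) / (-0.2355 − 0.1685)
   = 2.7000 − (-0.023550)/(-0.404000) = 2.641708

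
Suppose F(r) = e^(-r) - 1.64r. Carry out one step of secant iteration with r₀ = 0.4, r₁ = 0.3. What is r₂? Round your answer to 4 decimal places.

0.4061

F(0.4) = 0.014320, F(0.3) = 0.248818
r₂ = 0.300000 − 0.248818·(0.300000 − 0.400000) / (0.248818 − 0.014320) = 0.300000 − (-0.024882)/(0.234498) = 0.406107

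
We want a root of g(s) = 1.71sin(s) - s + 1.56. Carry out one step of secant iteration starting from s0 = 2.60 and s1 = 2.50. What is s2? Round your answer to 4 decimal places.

2.5345

g(2.60) = -0.158493, g(2.50) = 0.083387
s2 = 2.500000 − 0.083387·(2.500000 − 2.600000) / (0.083387 − (-0.158493)) = 2.500000 − (-0.008339)/(0.241880) = 2.534475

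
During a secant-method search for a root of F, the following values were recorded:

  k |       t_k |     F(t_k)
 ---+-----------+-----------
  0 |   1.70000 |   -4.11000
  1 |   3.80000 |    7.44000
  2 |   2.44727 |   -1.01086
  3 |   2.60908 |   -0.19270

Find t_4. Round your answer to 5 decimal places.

2.64719

t_4 = 2.60908 − (-0.19270)·(2.60908 − 2.44727) / (-0.19270 − (-1.01086))
   = 2.60908 − (-0.0311808)/(0.8181600) = 2.6471909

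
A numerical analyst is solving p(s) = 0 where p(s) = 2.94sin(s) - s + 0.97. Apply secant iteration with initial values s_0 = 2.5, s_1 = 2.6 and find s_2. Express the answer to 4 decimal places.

2.5667

p(2.5) = 0.229508, p(2.6) = -0.114426
s_2 = 2.600000 − (-0.114426)·(2.600000 − 2.500000) / (-0.114426 − 0.229508) = 2.600000 − (-0.011443)/(-0.343934) = 2.566730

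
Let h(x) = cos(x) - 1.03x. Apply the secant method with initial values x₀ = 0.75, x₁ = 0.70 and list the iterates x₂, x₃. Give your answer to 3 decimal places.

h(0.75) = -0.04081, h(0.70) = 0.04384
x₂ = 0.70000 − 0.04384·(0.70000 − 0.75000) / (0.04384 − (-0.04081)) = 0.70000 − (-0.00219)/(0.08465) = 0.72590
h(0.72590) = 0.00023
x₃ = 0.72590 − 0.00023·(0.72590 − 0.70000) / (0.00023 − 0.04384) = 0.72590 − (0.00001)/(-0.04361) = 0.72603

0.726, 0.726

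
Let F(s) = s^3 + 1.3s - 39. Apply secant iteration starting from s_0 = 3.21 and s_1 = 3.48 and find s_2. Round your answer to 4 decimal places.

3.2602

F(3.21) = -1.750839, F(3.48) = 7.668192
s_2 = 3.480000 − 7.668192·(3.480000 − 3.210000) / (7.668192 − (-1.750839)) = 3.480000 − (2.070412)/(9.419031) = 3.260188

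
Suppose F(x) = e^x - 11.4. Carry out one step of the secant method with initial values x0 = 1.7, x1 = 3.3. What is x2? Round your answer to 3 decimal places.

2.138

F(1.7) = -5.92605, F(3.3) = 15.71264
x2 = 3.30000 − 15.71264·(3.30000 − 1.70000) / (15.71264 − (-5.92605)) = 3.30000 − (25.14022)/(21.63869) = 2.13818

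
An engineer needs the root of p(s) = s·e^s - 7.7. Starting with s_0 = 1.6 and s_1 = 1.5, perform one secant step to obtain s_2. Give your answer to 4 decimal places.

p(1.6) = 0.224852, p(1.5) = -0.977466
s_2 = 1.500000 − (-0.977466)·(1.500000 − 1.600000) / (-0.977466 − 0.224852) = 1.500000 − (0.097747)/(-1.202318) = 1.581298

1.5813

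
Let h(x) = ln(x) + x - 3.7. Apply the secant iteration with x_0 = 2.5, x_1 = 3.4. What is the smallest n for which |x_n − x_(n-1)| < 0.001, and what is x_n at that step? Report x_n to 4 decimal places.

n = 4, x_n = 2.7049

h(2.5) = -0.283709, h(3.4) = 0.923775
x_2 = 3.400000 − 0.923775·(0.900000)/(1.207485) = 2.711463;  |Δ| = 0.688537
h(2.711463) = 0.008951
x_3 = 2.711463 − 0.008951·(-0.688537)/(-0.914824) = 2.704726;  |Δ| = 0.006737
h(2.704726) = -0.000274
x_4 = 2.704726 − (-0.000274)·(-0.006737)/(-0.009225) = 2.704926;  |Δ| = 0.000200
|x_4 − x_3| = 0.000200 < 0.001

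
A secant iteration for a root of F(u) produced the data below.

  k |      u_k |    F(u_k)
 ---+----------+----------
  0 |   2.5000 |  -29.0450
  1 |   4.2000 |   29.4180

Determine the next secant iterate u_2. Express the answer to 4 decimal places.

3.3446

u_2 = 4.2000 − 29.4180·(4.2000 − 2.5000) / (29.4180 − (-29.0450))
   = 4.2000 − (50.010600)/(58.463000) = 3.344577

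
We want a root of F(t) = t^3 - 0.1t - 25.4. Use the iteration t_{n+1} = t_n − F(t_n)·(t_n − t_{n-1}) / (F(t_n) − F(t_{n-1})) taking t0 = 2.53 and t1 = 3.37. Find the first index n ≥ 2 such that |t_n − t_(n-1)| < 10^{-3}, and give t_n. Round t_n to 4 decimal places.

n = 5, t_n = 2.9509

F(2.53) = -9.458723, F(3.37) = 12.535753
t2 = 3.370000 − 12.535753·(0.840000)/(21.994476) = 2.891242;  |Δ| = 0.478758
F(2.891242) = -1.520423
t3 = 2.891242 − (-1.520423)·(-0.478758)/(-14.056176) = 2.943028;  |Δ| = 0.051786
F(2.943028) = -0.203518
t4 = 2.943028 − (-0.203518)·(0.051786)/(1.316906) = 2.951031;  |Δ| = 0.008003
F(2.951031) = 0.004204
t5 = 2.951031 − 0.004204·(0.008003)/(0.207721) = 2.950869;  |Δ| = 0.000162
|t5 − t4| = 0.000162 < 10^{-3}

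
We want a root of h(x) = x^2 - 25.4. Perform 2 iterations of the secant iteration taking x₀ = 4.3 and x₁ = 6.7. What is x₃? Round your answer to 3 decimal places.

5.024

h(4.3) = -6.91000, h(6.7) = 19.49000
x₂ = 6.70000 − 19.49000·(6.70000 − 4.30000) / (19.49000 − (-6.91000)) = 6.70000 − (46.77600)/(26.40000) = 4.92818
h(4.92818) = -1.11302
x₃ = 4.92818 − (-1.11302)·(4.92818 − 6.70000) / (-1.11302 − 19.49000) = 4.92818 − (1.97208)/(-20.60302) = 5.02390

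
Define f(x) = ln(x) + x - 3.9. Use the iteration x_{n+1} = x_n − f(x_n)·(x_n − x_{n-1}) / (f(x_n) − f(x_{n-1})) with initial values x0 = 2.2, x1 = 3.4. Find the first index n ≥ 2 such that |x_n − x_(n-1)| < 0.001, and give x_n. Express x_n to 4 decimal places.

n = 4, x_n = 2.8520

f(2.2) = -0.911543, f(3.4) = 0.723775
x2 = 3.400000 − 0.723775·(1.200000)/(1.635318) = 2.868892;  |Δ| = 0.531108
f(2.868892) = 0.022818
x3 = 2.868892 − 0.022818·(-0.531108)/(-0.700958) = 2.851603;  |Δ| = 0.017289
f(2.851603) = -0.000516
x4 = 2.851603 − (-0.000516)·(-0.017289)/(-0.023333) = 2.851985;  |Δ| = 0.000382
|x4 − x3| = 0.000382 < 0.001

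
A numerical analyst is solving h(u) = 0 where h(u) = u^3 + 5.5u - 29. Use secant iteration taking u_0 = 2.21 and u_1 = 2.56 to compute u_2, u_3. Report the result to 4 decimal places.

h(2.21) = -6.051139, h(2.56) = 1.857216
u_2 = 2.560000 − 1.857216·(2.560000 − 2.210000) / (1.857216 − (-6.051139)) = 2.560000 − (0.650026)/(7.908355) = 2.477805
h(2.477805) = -0.159540
u_3 = 2.477805 − (-0.159540)·(2.477805 − 2.560000) / (-0.159540 − 1.857216) = 2.477805 − (0.013113)/(-2.016756) = 2.484307

2.4778, 2.4843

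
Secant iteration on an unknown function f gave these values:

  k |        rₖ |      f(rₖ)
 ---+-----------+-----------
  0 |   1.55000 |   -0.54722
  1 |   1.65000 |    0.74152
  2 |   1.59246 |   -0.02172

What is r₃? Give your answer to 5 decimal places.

1.59410

r₃ = 1.59246 − (-0.02172)·(1.59246 − 1.65000) / (-0.02172 − 0.74152)
   = 1.59246 − (0.0012498)/(-0.7632400) = 1.5940975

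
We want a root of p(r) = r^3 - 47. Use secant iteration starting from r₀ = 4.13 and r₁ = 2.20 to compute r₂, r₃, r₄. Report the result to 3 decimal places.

p(4.13) = 23.44500, p(2.20) = -36.35200
r₂ = 2.20000 − (-36.35200)·(2.20000 − 4.13000) / (-36.35200 − 23.44500) = 2.20000 − (70.15936)/(-59.79700) = 3.37329
p(3.37329) = -8.61496
r₃ = 3.37329 − (-8.61496)·(3.37329 − 2.20000) / (-8.61496 − (-36.35200)) = 3.37329 − (-10.10787)/(27.73704) = 3.73771
p(3.73771) = 5.21760
r₄ = 3.73771 − 5.21760·(3.73771 − 3.37329) / (5.21760 − (-8.61496)) = 3.73771 − (1.90139)/(13.83256) = 3.60025

3.373, 3.738, 3.600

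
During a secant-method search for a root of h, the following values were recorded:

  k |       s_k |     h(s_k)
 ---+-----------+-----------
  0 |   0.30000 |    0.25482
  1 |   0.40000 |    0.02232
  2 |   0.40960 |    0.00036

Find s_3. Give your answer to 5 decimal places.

0.40976

s_3 = 0.40960 − 0.00036·(0.40960 − 0.40000) / (0.00036 − 0.02232)
   = 0.40960 − (0.0000035)/(-0.0219600) = 0.4097574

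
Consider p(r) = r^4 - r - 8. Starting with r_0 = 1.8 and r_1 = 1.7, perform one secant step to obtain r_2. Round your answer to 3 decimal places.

1.766

p(1.8) = 0.69760, p(1.7) = -1.34790
r_2 = 1.70000 − (-1.34790)·(1.70000 − 1.80000) / (-1.34790 − 0.69760) = 1.70000 − (0.13479)/(-2.04550) = 1.76590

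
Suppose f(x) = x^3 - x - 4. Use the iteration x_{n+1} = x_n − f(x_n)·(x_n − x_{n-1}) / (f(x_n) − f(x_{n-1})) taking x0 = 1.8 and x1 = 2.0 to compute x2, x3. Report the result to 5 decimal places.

1.79675, 1.79637

f(1.8) = 0.0320000, f(2.0) = 2.0000000
x2 = 2.0000000 − 2.0000000·(2.0000000 − 1.8000000) / (2.0000000 − 0.0320000) = 2.0000000 − (0.4000000)/(1.9680000) = 1.7967480
f(1.7967480) = 0.0036994
x3 = 1.7967480 − 0.0036994·(1.7967480 − 2.0000000) / (0.0036994 − 2.0000000) = 1.7967480 − (-0.0007519)/(-1.9963006) = 1.7963713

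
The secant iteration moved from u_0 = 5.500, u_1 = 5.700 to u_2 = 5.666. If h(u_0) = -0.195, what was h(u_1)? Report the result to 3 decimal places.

The secant line through (5.500, -0.195) and (5.700, h(u_1)) crosses zero at u_2 = 5.666.
So (5.500, -0.195), (5.700, h(u_1)), (5.666, 0) are collinear:
h(u_1) = -0.195 · (5.700 − 5.666) / (5.500 − 5.666) = -0.195 · (0.03400)/(-0.16600) = 0.03994

0.040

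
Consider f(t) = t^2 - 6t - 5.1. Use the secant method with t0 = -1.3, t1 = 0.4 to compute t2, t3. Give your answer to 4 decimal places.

f(-1.3) = 4.390000, f(0.4) = -7.340000
t2 = 0.400000 − (-7.340000)·(0.400000 − (-1.300000)) / (-7.340000 − 4.390000) = 0.400000 − (-12.478000)/(-11.730000) = -0.663768
f(-0.663768) = -0.676803
t3 = -0.663768 − (-0.676803)·(-0.663768 − 0.400000) / (-0.676803 − (-7.340000)) = -0.663768 − (0.719962)/(6.663197) = -0.771819

-0.6638, -0.7718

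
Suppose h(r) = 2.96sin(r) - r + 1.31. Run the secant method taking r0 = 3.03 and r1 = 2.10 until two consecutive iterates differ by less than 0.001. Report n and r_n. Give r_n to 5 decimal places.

n = 5, r_n = 2.66580

h(3.03) = -1.3903709, h(2.10) = 1.7650997
r2 = 2.1000000 − 1.7650997·(-0.9300000)/(3.1554706) = 2.6202212;  |Δ| = 0.5202212
h(2.6202212) = 0.1640655
r3 = 2.6202212 − 0.1640655·(0.5202212)/(-1.6010342) = 2.6735307;  |Δ| = 0.0533095
h(2.6735307) = -0.0281045
r4 = 2.6735307 − (-0.0281045)·(0.0533095)/(-0.1921700) = 2.6657343;  |Δ| = 0.0077964
h(2.6657343) = 0.0002464
r5 = 2.6657343 − 0.0002464·(-0.0077964)/(0.0283509) = 2.6658021;  |Δ| = 0.0000678
|r5 − r4| = 0.0000678 < 0.001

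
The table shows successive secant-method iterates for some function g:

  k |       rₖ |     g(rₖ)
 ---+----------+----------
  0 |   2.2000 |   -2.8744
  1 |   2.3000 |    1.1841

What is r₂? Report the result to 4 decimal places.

r₂ = 2.3000 − 1.1841·(2.3000 − 2.2000) / (1.1841 − (-2.8744))
   = 2.3000 − (0.118410)/(4.058500) = 2.270824

2.2708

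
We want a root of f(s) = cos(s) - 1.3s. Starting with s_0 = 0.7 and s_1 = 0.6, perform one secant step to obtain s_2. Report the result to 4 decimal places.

f(0.7) = -0.145158, f(0.6) = 0.045336
s_2 = 0.600000 − 0.045336·(0.600000 − 0.700000) / (0.045336 − (-0.145158)) = 0.600000 − (-0.004534)/(0.190493) = 0.623799

0.6238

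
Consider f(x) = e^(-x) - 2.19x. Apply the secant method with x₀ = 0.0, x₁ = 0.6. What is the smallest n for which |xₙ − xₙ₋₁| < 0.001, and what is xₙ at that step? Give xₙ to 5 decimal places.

f(0.0) = 1.0000000, f(0.6) = -0.7651884
x₂ = 0.6000000 − (-0.7651884)·(0.6000000)/(-1.7651884) = 0.3399071;  |Δ| = 0.2600929
f(0.3399071) = -0.0325600
x₃ = 0.3399071 − (-0.0325600)·(-0.2600929)/(0.7326284) = 0.3283478;  |Δ| = 0.0115592
f(0.3283478) = 0.0010308
x₄ = 0.3283478 − 0.0010308·(-0.0115592)/(0.0335908) = 0.3287025;  |Δ| = 0.0003547
|x₄ − x₃| = 0.0003547 < 0.001

n = 4, xₙ = 0.32870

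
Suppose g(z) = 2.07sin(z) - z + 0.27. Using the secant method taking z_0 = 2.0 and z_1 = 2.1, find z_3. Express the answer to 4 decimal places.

2.0787

g(2.0) = 0.152246, g(2.1) = -0.043157
z_2 = 2.100000 − (-0.043157)·(2.100000 − 2.000000) / (-0.043157 − 0.152246) = 2.100000 − (-0.004316)/(-0.195402) = 2.077914
g(2.077914) = 0.001572
z_3 = 2.077914 − 0.001572·(2.077914 − 2.100000) / (0.001572 − (-0.043157)) = 2.077914 − (-0.000035)/(0.044729) = 2.078690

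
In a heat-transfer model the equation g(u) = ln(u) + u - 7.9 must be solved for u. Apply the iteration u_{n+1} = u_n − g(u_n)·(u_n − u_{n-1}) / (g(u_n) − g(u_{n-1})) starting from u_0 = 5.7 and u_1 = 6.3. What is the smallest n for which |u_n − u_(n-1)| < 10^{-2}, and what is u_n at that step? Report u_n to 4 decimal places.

g(5.7) = -0.459534, g(6.3) = 0.240550
u_2 = 6.300000 − 0.240550·(0.600000)/(0.700083) = 6.093839;  |Δ| = 0.206161
g(6.093839) = 0.001117
u_3 = 6.093839 − 0.001117·(-0.206161)/(-0.239432) = 6.092877;  |Δ| = 0.000962
|u_3 − u_2| = 0.000962 < 10^{-2}

n = 3, u_n = 6.0929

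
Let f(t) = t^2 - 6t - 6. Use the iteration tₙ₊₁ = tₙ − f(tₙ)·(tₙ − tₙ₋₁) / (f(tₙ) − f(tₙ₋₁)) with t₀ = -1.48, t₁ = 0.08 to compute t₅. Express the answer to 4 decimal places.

-0.8730

f(-1.48) = 5.070400, f(0.08) = -6.473600
t₂ = 0.080000 − (-6.473600)·(0.080000 − (-1.480000)) / (-6.473600 − 5.070400) = 0.080000 − (-10.098816)/(-11.544000) = -0.794811
f(-0.794811) = -0.599411
t₃ = -0.794811 − (-0.599411)·(-0.794811 − 0.080000) / (-0.599411 − (-6.473600)) = -0.794811 − (0.524371)/(5.874189) = -0.884078
f(-0.884078) = 0.086060
t₄ = -0.884078 − 0.086060·(-0.884078 − (-0.794811)) / (0.086060 − (-0.599411)) = -0.884078 − (-0.007682)/(0.685471) = -0.872870
f(-0.872870) = -0.000875
t₅ = -0.872870 − (-0.000875)·(-0.872870 − (-0.884078)) / (-0.000875 − 0.086060) = -0.872870 − (-0.000010)/(-0.086935) = -0.872983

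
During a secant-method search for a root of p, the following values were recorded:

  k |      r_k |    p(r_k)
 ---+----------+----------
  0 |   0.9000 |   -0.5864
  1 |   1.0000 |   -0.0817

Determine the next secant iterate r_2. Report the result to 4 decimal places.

r_2 = 1.0000 − (-0.0817)·(1.0000 − 0.9000) / (-0.0817 − (-0.5864))
   = 1.0000 − (-0.008170)/(0.504700) = 1.016188

1.0162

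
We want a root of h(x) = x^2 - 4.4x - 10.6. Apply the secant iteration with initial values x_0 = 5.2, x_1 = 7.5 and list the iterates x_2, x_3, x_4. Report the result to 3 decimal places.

5.976, 6.106, 6.130

h(5.2) = -6.44000, h(7.5) = 12.65000
x_2 = 7.50000 − 12.65000·(7.50000 − 5.20000) / (12.65000 − (-6.44000)) = 7.50000 − (29.09500)/(19.09000) = 5.97590
h(5.97590) = -1.18255
x_3 = 5.97590 − (-1.18255)·(5.97590 − 7.50000) / (-1.18255 − 12.65000) = 5.97590 − (1.80232)/(-13.83255) = 6.10620
h(6.10620) = -0.18161
x_4 = 6.10620 − (-0.18161)·(6.10620 − 5.97590) / (-0.18161 − (-1.18255)) = 6.10620 − (-0.02366)/(1.00095) = 6.12984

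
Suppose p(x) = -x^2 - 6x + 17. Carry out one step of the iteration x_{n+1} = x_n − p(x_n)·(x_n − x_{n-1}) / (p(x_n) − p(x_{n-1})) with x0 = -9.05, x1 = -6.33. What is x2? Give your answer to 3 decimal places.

-7.920

p(-9.05) = -10.60250, p(-6.33) = 14.91110
x2 = -6.33000 − 14.91110·(-6.33000 − (-9.05000)) / (14.91110 − (-10.60250)) = -6.33000 − (40.55819)/(25.51360) = -7.91967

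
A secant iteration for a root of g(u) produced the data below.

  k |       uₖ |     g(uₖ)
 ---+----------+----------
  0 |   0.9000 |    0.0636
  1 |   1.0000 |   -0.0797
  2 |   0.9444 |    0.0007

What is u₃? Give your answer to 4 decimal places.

u₃ = 0.9444 − 0.0007·(0.9444 − 1.0000) / (0.0007 − (-0.0797))
   = 0.9444 − (-0.000039)/(0.080400) = 0.944884

0.9449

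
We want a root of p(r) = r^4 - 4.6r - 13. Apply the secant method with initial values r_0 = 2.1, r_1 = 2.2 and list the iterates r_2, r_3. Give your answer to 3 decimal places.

p(2.1) = -3.21190, p(2.2) = 0.30560
r_2 = 2.20000 − 0.30560·(2.20000 − 2.10000) / (0.30560 − (-3.21190)) = 2.20000 − (0.03056)/(3.51750) = 2.19131
p(2.19131) = -0.02229
r_3 = 2.19131 − (-0.02229)·(2.19131 − 2.20000) / (-0.02229 − 0.30560) = 2.19131 − (0.00019)/(-0.32789) = 2.19190

2.191, 2.192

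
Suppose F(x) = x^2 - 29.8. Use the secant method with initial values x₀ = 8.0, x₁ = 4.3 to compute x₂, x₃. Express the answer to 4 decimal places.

F(8.0) = 34.200000, F(4.3) = -11.310000
x₂ = 4.300000 − (-11.310000)·(4.300000 − 8.000000) / (-11.310000 − 34.200000) = 4.300000 − (41.847000)/(-45.510000) = 5.219512
F(5.219512) = -2.556692
x₃ = 5.219512 − (-2.556692)·(5.219512 − 4.300000) / (-2.556692 − (-11.310000)) = 5.219512 − (-2.350910)/(8.753308) = 5.488086

5.2195, 5.4881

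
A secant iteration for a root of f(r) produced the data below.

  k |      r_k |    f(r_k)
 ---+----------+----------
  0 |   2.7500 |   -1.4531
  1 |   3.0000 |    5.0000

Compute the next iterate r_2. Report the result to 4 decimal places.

2.8063

r_2 = 3.0000 − 5.0000·(3.0000 − 2.7500) / (5.0000 − (-1.4531))
   = 3.0000 − (1.250000)/(6.453100) = 2.806295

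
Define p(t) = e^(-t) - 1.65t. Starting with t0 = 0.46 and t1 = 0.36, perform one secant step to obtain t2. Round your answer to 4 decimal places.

p(0.46) = -0.127716, p(0.36) = 0.103676
t2 = 0.360000 − 0.103676·(0.360000 − 0.460000) / (0.103676 − (-0.127716)) = 0.360000 − (-0.010368)/(0.231393) = 0.404805

0.4048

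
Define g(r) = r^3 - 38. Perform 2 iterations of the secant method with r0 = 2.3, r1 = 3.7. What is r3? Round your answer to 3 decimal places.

g(2.3) = -25.83300, g(3.7) = 12.65300
r2 = 3.70000 − 12.65300·(3.70000 − 2.30000) / (12.65300 − (-25.83300)) = 3.70000 − (17.71420)/(38.48600) = 3.23972
g(3.23972) = -3.99648
r3 = 3.23972 − (-3.99648)·(3.23972 − 3.70000) / (-3.99648 − 12.65300) = 3.23972 − (1.83949)/(-16.64948) = 3.35021

3.350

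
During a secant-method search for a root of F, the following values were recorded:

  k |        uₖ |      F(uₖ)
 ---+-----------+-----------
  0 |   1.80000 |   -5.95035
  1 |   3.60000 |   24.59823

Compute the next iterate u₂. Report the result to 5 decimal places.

u₂ = 3.60000 − 24.59823·(3.60000 − 1.80000) / (24.59823 − (-5.95035))
   = 3.60000 − (44.2768140)/(30.5485800) = 2.1506098

2.15061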